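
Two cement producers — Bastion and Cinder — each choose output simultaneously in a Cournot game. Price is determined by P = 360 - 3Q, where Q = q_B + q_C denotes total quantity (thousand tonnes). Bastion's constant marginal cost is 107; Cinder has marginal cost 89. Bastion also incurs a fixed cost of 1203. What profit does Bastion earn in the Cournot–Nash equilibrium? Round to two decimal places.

842.37

Bastion's profit: π_B = (360 - 3Q)q_B - (107q_B). Setting ∂π_B/∂q_B = 0: 253 - 6q_B - 3(q_C) = 0.
Cinder's profit: π_C = (360 - 3Q)q_C - (89q_C). Setting ∂π_C/∂q_C = 0: 271 - 6q_C - 3(q_B) = 0.
So q_B = (253 - 3q_C)/6 and q_C = (271 - 3q_B)/6.
Solving the pair: q_B = 235/9, q_C = 289/9.
Price P = 360 - 3·(524/9) = 556/3.
Bastion's profit: (556/3 - 107)·(235/9) - 1203 = 842.3704.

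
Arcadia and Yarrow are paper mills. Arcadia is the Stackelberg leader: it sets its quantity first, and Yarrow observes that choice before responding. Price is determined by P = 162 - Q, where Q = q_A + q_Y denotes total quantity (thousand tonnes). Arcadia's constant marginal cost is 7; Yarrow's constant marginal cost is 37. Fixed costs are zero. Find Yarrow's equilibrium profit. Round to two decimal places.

The follower Yarrow best-responds to any q_A: π_Y = (162 - Q)q_Y - 37q_Y.
∂π_Y/∂q_Y = 125 - q_A - 2q_Y = 0 gives the reaction function q_Y = (125 - q_A)/2.
Arcadia substitutes q_Y(q_A) into its own profit: π_A = q_A(162 - q_A - (125 - q_A)/2) - 7q_A = (199/2 - (1/2)q_A)q_A - 7q_A.
Leader FOC: 185/2 - q_A = 0, so q_A = 185/2.
Then q_Y = (125 - 185/2)/2 = 65/4.
Price P = 162 - 435/4 = 213/4.
Yarrow's profit: (213/4 - 37)·(65/4) = 264.0625.

264.06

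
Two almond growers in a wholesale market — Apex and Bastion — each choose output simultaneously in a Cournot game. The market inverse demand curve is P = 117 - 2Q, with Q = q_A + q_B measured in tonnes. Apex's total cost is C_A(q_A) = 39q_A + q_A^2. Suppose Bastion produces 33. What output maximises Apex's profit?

2

With the rival's output fixed at 33, Apex's profit is π_A = (117 - 2·33 - 2q_A)q_A - (39q_A + q_A²) = (51 - 2q_A)q_A - (39q_A + q_A²).
∂π_A/∂q_A = 12 - 6q_A = 0, so q_A = 2.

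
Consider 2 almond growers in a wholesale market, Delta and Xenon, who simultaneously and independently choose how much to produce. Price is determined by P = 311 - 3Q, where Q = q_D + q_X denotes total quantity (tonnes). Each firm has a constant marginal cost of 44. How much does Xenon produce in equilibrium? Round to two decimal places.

29.67

A representative firm's profit is π_i = q_i(311 - 3Q) - 44q_i.
First-order condition (treating rivals' output as given): 267 - 6q_i - 3q_j = 0.
By symmetry each firm produces the same amount; substituting q_j = q_i yields q_i = 267/9 = 89/3.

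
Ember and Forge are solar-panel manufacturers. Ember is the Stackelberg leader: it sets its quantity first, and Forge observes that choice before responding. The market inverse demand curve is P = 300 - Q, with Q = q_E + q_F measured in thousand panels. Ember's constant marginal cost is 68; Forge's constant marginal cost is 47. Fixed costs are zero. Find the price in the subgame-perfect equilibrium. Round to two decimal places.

The follower Forge best-responds to any q_E: π_F = (300 - Q)q_F - 47q_F.
∂π_F/∂q_F = 253 - q_E - 2q_F = 0 gives the reaction function q_F = (253 - q_E)/2.
Ember substitutes q_F(q_E) into its own profit: π_E = q_E(300 - q_E - (253 - q_E)/2) - 68q_E = (347/2 - (1/2)q_E)q_E - 68q_E.
Leader FOC: 211/2 - q_E = 0, so q_E = 211/2.
Then q_F = (253 - 211/2)/2 = 295/4.
Total output Q = 717/4, so price P = 300 - 717/4 = 483/4.

120.75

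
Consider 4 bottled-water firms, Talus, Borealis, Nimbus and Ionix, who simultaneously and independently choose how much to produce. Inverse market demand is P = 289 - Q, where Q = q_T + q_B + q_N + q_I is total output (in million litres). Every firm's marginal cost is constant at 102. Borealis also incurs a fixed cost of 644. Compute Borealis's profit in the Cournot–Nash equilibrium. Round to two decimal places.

754.76

A representative firm's profit is π_i = q_i(289 - Q) - 102q_i.
Setting ∂π_i/∂q_i = 0 with rivals' quantities fixed: 187 - 2q_i - Σ_{j≠i} q_j = 0.
With identical firms every q_j equals q_i, so Σ_{j≠i} q_j = 3q_i and 187 = 5q_i, giving q_i = 187/5.
Price P = 289 - 748/5 = 697/5.
Borealis's profit: (697/5 - 102)·(187/5) - 644 = 754.7600.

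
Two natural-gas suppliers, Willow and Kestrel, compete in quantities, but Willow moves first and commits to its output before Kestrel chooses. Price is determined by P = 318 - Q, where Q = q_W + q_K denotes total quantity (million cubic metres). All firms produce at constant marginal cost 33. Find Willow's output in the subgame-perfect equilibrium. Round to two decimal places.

Solve by backward induction. Given q_W, the follower Kestrel maximises π_K = (318 - q_W - q_K)q_K - 33q_K.
Setting the follower's marginal profit to zero, 285 - q_W - 2q_K = 0, i.e. q_K = (285 - q_W)/2.
The leader anticipates this reaction. Substituting into P = 318 - Q gives P = 351/2 - (1/2)q_W, so π_W = (351/2 - (1/2)q_W)q_W - 33q_W.
Leader FOC: 285/2 - q_W = 0, so q_W = 285/2.
Then q_K = (285 - 285/2)/2 = 285/4.

142.50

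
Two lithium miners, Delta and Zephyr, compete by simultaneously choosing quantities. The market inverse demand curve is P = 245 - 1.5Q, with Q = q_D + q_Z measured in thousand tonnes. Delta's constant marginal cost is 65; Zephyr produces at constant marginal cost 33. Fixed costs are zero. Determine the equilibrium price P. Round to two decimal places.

114.33

Delta's profit: π_D = (245 - 1.5Q)q_D - (65q_D). Setting ∂π_D/∂q_D = 0: 180 - 3q_D - (3/2)(q_Z) = 0.
Zephyr's profit: π_Z = (245 - 1.5Q)q_Z - (33q_Z). Setting ∂π_Z/∂q_Z = 0: 212 - 3q_Z - (3/2)(q_D) = 0.
Best responses: q_D = (180 - (3/2)q_Z)/3, q_Z = (212 - (3/2)q_D)/3.
Solving the pair: q_D = 296/9, q_Z = 488/9.
Total output Q = 784/9, so price P = 245 - (3/2)·(784/9) = 343/3.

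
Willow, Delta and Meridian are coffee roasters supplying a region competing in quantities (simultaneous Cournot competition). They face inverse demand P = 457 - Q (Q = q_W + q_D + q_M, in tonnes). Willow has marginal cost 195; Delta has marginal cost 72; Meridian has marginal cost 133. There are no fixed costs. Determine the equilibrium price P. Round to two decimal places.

Willow's profit: π_W = (457 - Q)q_W - (195q_W). Setting ∂π_W/∂q_W = 0: 262 - 2q_W - (q_D + q_M) = 0.
Delta's first-order condition: 385 - 2q_D - (q_W + q_M) = 0.
Meridian's profit: π_M = (457 - Q)q_M - (133q_M). Setting ∂π_M/∂q_M = 0: 324 - 2q_M - (q_W + q_D) = 0.
Adding the 3 first-order conditions: 971 − 4Q = 0, so Q = 971/4.
Back-substituting: q_W = (262 − 971/4) = 77/4, q_D = (385 − 971/4) = 569/4, q_M = (324 − 971/4) = 325/4.
Total output Q = 971/4, so price P = 457 - 971/4 = 857/4.

214.25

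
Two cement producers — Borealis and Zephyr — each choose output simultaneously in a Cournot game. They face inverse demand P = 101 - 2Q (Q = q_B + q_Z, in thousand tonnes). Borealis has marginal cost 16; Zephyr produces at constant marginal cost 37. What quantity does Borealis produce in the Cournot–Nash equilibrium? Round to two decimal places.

Borealis's profit: π_B = (101 - 2Q)q_B - (16q_B). Setting ∂π_B/∂q_B = 0: 85 - 4q_B - 2(q_Z) = 0.
Zephyr's first-order condition: 64 - 4q_Z - 2(q_B) = 0.
Best responses: q_B = (85 - 2q_Z)/4, q_Z = (64 - 2q_B)/4.
Solving the pair: q_B = 53/3, q_Z = 43/6.

17.67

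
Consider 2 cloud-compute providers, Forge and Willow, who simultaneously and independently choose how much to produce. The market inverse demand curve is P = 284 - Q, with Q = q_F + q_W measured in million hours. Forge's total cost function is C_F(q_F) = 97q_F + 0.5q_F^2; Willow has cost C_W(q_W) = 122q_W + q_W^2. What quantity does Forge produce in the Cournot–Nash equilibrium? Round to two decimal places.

53.27

Forge's profit: π_F = (284 - Q)q_F - (97q_F + (1/2)q_F²). Setting ∂π_F/∂q_F = 0: 187 - 3q_F - (q_W) = 0.
Willow's first-order condition: 162 - 4q_W - (q_F) = 0.
So q_F = (187 - q_W)/3 and q_W = (162 - q_F)/4.
Solving the pair: q_F = 586/11, q_W = 299/11.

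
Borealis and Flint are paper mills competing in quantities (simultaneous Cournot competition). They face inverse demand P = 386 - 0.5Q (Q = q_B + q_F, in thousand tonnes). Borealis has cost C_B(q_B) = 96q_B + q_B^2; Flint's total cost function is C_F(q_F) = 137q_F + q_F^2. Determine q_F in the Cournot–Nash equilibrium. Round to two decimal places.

68.80

Borealis's profit: π_B = (386 - 0.5Q)q_B - (96q_B + q_B²). Setting ∂π_B/∂q_B = 0: 290 - 3q_B - (1/2)(q_F) = 0.
Flint's profit: π_F = (386 - 0.5Q)q_F - (137q_F + q_F²). Setting ∂π_F/∂q_F = 0: 249 - 3q_F - (1/2)(q_B) = 0.
So q_B = (290 - (1/2)q_F)/3 and q_F = (249 - (1/2)q_B)/3.
Substituting one into the other gives q_B = 426/5 and q_F = 344/5.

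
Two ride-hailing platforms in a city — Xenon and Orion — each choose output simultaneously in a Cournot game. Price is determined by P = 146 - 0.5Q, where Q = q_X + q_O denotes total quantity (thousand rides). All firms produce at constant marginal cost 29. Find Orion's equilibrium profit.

3042

Each firm earns π_i = (146 - 0.5Q)q_i - 29q_i.
First-order condition (treating rivals' output as given): 117 - q_i - (1/2)q_j = 0.
By symmetry each firm produces the same amount; substituting q_j = q_i yields q_i = 117/(3/2) = 78.
Price P = 146 - (1/2)·156 = 68.
Orion's profit: (68 - 29)·78 = 3042.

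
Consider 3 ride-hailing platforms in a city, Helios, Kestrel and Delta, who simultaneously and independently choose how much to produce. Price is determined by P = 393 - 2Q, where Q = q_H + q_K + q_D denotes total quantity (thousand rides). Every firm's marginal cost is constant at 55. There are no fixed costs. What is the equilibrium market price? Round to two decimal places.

Each firm earns π_i = (393 - 2Q)q_i - 55q_i.
First-order condition (treating rivals' output as given): 338 - 4q_i - 2·Σ_{j≠i} q_j = 0.
With identical firms every q_j equals q_i, so Σ_{j≠i} q_j = 2q_i and 338 = 8q_i, giving q_i = 169/4.
Total output Q = 507/4, so price P = 393 - 2·(507/4) = 279/2.

139.50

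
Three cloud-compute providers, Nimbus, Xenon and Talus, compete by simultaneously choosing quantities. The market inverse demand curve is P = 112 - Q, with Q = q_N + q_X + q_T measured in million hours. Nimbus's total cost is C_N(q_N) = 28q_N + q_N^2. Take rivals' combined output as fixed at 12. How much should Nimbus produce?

With rivals' combined output fixed at 12, Nimbus's profit is π_N = (112 - 12 - q_N)q_N - (28q_N + q_N²) = (100 - q_N)q_N - (28q_N + q_N²).
∂π_N/∂q_N = 72 - 4q_N = 0, so q_N = 18.

18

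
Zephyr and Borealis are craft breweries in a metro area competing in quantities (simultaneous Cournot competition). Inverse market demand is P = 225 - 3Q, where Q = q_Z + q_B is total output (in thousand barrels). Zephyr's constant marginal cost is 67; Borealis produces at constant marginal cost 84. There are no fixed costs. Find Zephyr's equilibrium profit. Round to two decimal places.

1134.26

Zephyr's profit: π_Z = (225 - 3Q)q_Z - (67q_Z). Setting ∂π_Z/∂q_Z = 0: 158 - 6q_Z - 3(q_B) = 0.
Borealis's profit: π_B = (225 - 3Q)q_B - (84q_B). Setting ∂π_B/∂q_B = 0: 141 - 6q_B - 3(q_Z) = 0.
So q_Z = (158 - 3q_B)/6 and q_B = (141 - 3q_Z)/6.
Substituting one into the other gives q_Z = 175/9 and q_B = 124/9.
Price P = 225 - 3·(299/9) = 376/3.
Zephyr's profit: (376/3 - 67)·(175/9) = 1134.2593.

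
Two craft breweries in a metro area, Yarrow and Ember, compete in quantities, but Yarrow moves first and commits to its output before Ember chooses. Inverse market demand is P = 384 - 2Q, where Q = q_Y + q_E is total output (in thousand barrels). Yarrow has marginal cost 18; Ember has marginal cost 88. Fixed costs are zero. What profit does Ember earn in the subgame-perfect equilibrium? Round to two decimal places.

The follower Ember best-responds to any q_Y: π_E = (384 - 2Q)q_E - 88q_E.
Follower FOC: 296 - 2q_Y - 4q_E = 0, so q_E(q_Y) = (296 - 2q_Y)/4.
Yarrow substitutes q_E(q_Y) into its own profit: π_Y = q_Y(384 - 2q_Y - (296 - 2q_Y)/2) - 18q_Y = (236 - q_Y)q_Y - 18q_Y.
The leader's first-order condition 218 - 2q_Y = 0 yields q_Y = 109.
Then q_E = (296 - 2·109)/4 = 39/2.
Price P = 384 - 2·(257/2) = 127.
Ember's profit: (127 - 88)·(39/2) = 1521/2.

760.50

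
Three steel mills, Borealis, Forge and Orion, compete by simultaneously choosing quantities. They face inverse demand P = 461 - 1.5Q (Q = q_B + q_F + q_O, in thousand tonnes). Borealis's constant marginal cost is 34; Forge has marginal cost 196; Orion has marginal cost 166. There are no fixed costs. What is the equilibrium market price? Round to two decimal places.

214.25

Borealis's profit: π_B = (461 - 1.5Q)q_B - (34q_B). Setting ∂π_B/∂q_B = 0: 427 - 3q_B - (3/2)(q_F + q_O) = 0.
Forge's first-order condition: 265 - 3q_F - (3/2)(q_B + q_O) = 0.
Orion's first-order condition: 295 - 3q_O - (3/2)(q_B + q_F) = 0.
Adding the 3 conditions: 987 − 3Q − 3Q = 0, i.e. Q = 329/2.
Back-substituting: q_B = (427 − 987/4)/(3/2) = 721/6, q_F = (265 − 987/4)/(3/2) = 73/6, q_O = (295 − 987/4)/(3/2) = 193/6.
Total output Q = 329/2, so price P = 461 - (3/2)·(329/2) = 857/4.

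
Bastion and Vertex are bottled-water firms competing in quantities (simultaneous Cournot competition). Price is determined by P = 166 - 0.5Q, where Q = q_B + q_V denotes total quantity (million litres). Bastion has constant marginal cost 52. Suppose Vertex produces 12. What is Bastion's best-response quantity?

With the rival's output fixed at 12, Bastion's profit is π_B = (166 - (1/2)·12 - (1/2)q_B)q_B - (52q_B) = (160 - (1/2)q_B)q_B - (52q_B).
∂π_B/∂q_B = 108 - q_B = 0, so q_B = 108.

108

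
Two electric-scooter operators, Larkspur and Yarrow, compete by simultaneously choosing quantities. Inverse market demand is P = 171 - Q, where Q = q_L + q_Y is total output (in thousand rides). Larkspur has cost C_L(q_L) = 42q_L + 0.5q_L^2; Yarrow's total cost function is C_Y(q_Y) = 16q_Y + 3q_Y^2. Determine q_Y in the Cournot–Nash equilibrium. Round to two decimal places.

14.61

Larkspur's profit: π_L = (171 - Q)q_L - (42q_L + (1/2)q_L²). Setting ∂π_L/∂q_L = 0: 129 - 3q_L - (q_Y) = 0.
Yarrow's profit: π_Y = (171 - Q)q_Y - (16q_Y + 3q_Y²). Setting ∂π_Y/∂q_Y = 0: 155 - 8q_Y - (q_L) = 0.
So q_L = (129 - q_Y)/3 and q_Y = (155 - q_L)/8.
Substituting one into the other gives q_L = 877/23 and q_Y = 336/23.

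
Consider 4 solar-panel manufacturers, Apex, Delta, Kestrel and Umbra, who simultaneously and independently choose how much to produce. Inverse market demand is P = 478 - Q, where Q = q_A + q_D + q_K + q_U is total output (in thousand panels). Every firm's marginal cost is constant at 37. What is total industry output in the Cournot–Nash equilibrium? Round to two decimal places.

A representative firm's profit is π_i = q_i(478 - Q) - 37q_i.
First-order condition (treating rivals' output as given): 441 - 2q_i - Σ_{j≠i} q_j = 0.
By symmetry each firm produces the same amount; substituting Σ_{j≠i} q_j = 3q_i yields q_i = 441/5.
Total output Q = 441/5 + 441/5 + 441/5 + 441/5 = 1764/5.

352.80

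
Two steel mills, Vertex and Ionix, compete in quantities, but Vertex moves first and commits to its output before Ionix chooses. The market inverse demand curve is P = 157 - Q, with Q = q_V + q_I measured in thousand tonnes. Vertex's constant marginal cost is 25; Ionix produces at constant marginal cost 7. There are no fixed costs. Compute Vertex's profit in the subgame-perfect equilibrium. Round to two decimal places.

1624.50

The follower Ionix best-responds to any q_V: π_I = (157 - Q)q_I - 7q_I.
Follower FOC: 150 - q_V - 2q_I = 0, so q_I(q_V) = (150 - q_V)/2.
The leader anticipates this reaction. Substituting into P = 157 - Q gives P = 82 - (1/2)q_V, so π_V = (82 - (1/2)q_V)q_V - 25q_V.
Leader FOC: 57 - q_V = 0, so q_V = 57.
Then q_I = (150 - 57)/2 = 93/2.
Price P = 157 - 207/2 = 107/2.
Vertex's profit: (107/2 - 25)·57 = 1624.5000.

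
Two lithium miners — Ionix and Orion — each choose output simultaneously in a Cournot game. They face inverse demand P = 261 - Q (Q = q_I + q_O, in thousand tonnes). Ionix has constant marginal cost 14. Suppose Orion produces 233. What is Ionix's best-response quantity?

7

With the rival's output fixed at 233, Ionix's profit is π_I = (261 - 233 - q_I)q_I - (14q_I) = (28 - q_I)q_I - (14q_I).
∂π_I/∂q_I = 14 - 2q_I = 0, so q_I = 7.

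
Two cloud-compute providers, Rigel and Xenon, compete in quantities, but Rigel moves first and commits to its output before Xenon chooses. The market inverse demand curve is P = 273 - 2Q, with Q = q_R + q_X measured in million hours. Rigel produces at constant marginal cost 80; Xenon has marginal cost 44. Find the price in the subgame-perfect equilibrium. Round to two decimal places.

119.25

Solve by backward induction. Given q_R, the follower Xenon maximises π_X = (273 - 2q_R - 2q_X)q_X - 44q_X.
∂π_X/∂q_X = 229 - 2q_R - 4q_X = 0 gives the reaction function q_X = (229 - 2q_R)/4.
The leader anticipates this reaction. Substituting into P = 273 - 2Q gives P = 317/2 - q_R, so π_R = (317/2 - q_R)q_R - 80q_R.
Leader FOC: 157/2 - 2q_R = 0, so q_R = 157/4.
Then q_X = (229 - 2·(157/4))/4 = 301/8.
Total output Q = 615/8, so price P = 273 - 2·(615/8) = 477/4.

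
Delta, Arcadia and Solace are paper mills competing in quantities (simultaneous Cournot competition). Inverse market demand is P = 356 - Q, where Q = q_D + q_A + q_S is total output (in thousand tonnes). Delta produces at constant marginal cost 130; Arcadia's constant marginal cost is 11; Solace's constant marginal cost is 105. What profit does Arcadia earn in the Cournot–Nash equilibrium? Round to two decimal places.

Delta's profit: π_D = (356 - Q)q_D - (130q_D). Setting ∂π_D/∂q_D = 0: 226 - 2q_D - (q_A + q_S) = 0.
Arcadia's profit: π_A = (356 - Q)q_A - (11q_A). Setting ∂π_A/∂q_A = 0: 345 - 2q_A - (q_D + q_S) = 0.
Solace's first-order condition: 251 - 2q_S - (q_D + q_A) = 0.
Adding the 3 first-order conditions: 822 − 4Q = 0, so Q = 411/2.
Back-substituting: q_D = (226 − 411/2) = 41/2, q_A = (345 − 411/2) = 279/2, q_S = (251 − 411/2) = 91/2.
Price P = 356 - 411/2 = 301/2.
Arcadia's profit: (301/2 - 11)·(279/2) = 19460.2500.

19460.25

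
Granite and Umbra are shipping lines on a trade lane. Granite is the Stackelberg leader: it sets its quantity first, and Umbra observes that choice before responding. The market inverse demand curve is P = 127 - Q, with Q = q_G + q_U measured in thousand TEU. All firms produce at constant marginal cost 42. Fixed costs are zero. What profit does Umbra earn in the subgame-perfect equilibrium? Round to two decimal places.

Solve by backward induction. Given q_G, the follower Umbra maximises π_U = (127 - q_G - q_U)q_U - 42q_U.
Follower FOC: 85 - q_G - 2q_U = 0, so q_U(q_G) = (85 - q_G)/2.
The leader anticipates this reaction. Substituting into P = 127 - Q gives P = 169/2 - (1/2)q_G, so π_G = (169/2 - (1/2)q_G)q_G - 42q_G.
Leader FOC: 85/2 - q_G = 0, so q_G = 85/2.
Then q_U = (85 - 85/2)/2 = 85/4.
Price P = 127 - 255/4 = 253/4.
Umbra's profit: (253/4 - 42)·(85/4) = 451.5625.

451.56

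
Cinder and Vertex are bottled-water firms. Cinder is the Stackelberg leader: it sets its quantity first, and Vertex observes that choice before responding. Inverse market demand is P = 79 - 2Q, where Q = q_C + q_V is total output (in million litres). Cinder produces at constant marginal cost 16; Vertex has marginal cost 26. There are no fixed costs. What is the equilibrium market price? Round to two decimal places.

The follower Vertex best-responds to any q_C: π_V = (79 - 2Q)q_V - 26q_V.
Follower FOC: 53 - 2q_C - 4q_V = 0, so q_V(q_C) = (53 - 2q_C)/4.
The leader anticipates this reaction. Substituting into P = 79 - 2Q gives P = 105/2 - q_C, so π_C = (105/2 - q_C)q_C - 16q_C.
Leader FOC: 73/2 - 2q_C = 0, so q_C = 73/4.
Then q_V = (53 - 2·(73/4))/4 = 33/8.
Total output Q = 179/8, so price P = 79 - 2·(179/8) = 137/4.

34.25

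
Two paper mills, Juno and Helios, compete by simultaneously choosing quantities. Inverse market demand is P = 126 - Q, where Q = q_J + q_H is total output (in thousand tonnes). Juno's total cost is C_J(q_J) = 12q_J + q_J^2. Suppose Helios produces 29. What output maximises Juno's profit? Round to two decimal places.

21.25

With the rival's output fixed at 29, Juno's profit is π_J = (126 - 29 - q_J)q_J - (12q_J + q_J²) = (97 - q_J)q_J - (12q_J + q_J²).
∂π_J/∂q_J = 85 - 4q_J = 0, so q_J = 85/4.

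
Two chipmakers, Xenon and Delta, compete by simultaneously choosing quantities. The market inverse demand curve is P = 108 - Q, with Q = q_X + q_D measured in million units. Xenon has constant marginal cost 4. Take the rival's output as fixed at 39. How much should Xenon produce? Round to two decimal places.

With the rival's output fixed at 39, Xenon's profit is π_X = (108 - 39 - q_X)q_X - (4q_X) = (69 - q_X)q_X - (4q_X).
∂π_X/∂q_X = 65 - 2q_X = 0, so q_X = 65/2.

32.50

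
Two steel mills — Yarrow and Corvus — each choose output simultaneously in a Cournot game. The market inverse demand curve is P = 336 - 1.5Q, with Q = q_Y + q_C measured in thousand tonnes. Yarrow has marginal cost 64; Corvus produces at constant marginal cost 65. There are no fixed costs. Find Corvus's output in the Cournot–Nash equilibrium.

60

Yarrow's profit: π_Y = (336 - 1.5Q)q_Y - (64q_Y). Setting ∂π_Y/∂q_Y = 0: 272 - 3q_Y - (3/2)(q_C) = 0.
Corvus's profit: π_C = (336 - 1.5Q)q_C - (65q_C). Setting ∂π_C/∂q_C = 0: 271 - 3q_C - (3/2)(q_Y) = 0.
Rearranging gives the reaction functions q_Y = (272 - (3/2)q_C)/3 and q_C = (271 - (3/2)q_Y)/3.
Solving the pair: q_Y = 182/3, q_C = 60.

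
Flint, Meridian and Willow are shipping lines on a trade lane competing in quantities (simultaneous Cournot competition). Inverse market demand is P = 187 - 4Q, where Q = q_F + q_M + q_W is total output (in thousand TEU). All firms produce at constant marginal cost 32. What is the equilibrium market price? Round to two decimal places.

A representative firm's profit is π_i = q_i(187 - 4Q) - 32q_i.
Setting ∂π_i/∂q_i = 0 with rivals' quantities fixed: 155 - 8q_i - 4·Σ_{j≠i} q_j = 0.
By symmetry each firm produces the same amount; substituting Σ_{j≠i} q_j = 2q_i yields q_i = 155/16.
Total output Q = 465/16, so price P = 187 - 4·(465/16) = 283/4.

70.75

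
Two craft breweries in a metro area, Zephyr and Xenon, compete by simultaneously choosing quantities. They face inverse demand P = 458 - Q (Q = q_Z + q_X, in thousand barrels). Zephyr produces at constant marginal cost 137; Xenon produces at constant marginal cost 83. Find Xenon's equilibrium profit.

20449

Zephyr's profit: π_Z = (458 - Q)q_Z - (137q_Z). Setting ∂π_Z/∂q_Z = 0: 321 - 2q_Z - (q_X) = 0.
Xenon's profit: π_X = (458 - Q)q_X - (83q_X). Setting ∂π_X/∂q_X = 0: 375 - 2q_X - (q_Z) = 0.
So q_Z = (321 - q_X)/2 and q_X = (375 - q_Z)/2.
Substituting one into the other gives q_Z = 89 and q_X = 143.
Price P = 458 - 232 = 226.
Xenon's profit: (226 - 83)·143 = 20449.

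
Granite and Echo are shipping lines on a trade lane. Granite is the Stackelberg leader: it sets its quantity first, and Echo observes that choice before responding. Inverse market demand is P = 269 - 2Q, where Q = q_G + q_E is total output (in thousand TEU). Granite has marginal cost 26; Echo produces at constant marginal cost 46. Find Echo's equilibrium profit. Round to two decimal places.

Solve by backward induction. Given q_G, the follower Echo maximises π_E = (269 - 2q_G - 2q_E)q_E - 46q_E.
∂π_E/∂q_E = 223 - 2q_G - 4q_E = 0 gives the reaction function q_E = (223 - 2q_G)/4.
The leader anticipates this reaction. Substituting into P = 269 - 2Q gives P = 315/2 - q_G, so π_G = (315/2 - q_G)q_G - 26q_G.
The leader's first-order condition 263/2 - 2q_G = 0 yields q_G = 263/4.
Then q_E = (223 - 2·(263/4))/4 = 183/8.
Price P = 269 - 2·(709/8) = 367/4.
Echo's profit: (367/4 - 46)·(183/8) = 1046.5313.

1046.53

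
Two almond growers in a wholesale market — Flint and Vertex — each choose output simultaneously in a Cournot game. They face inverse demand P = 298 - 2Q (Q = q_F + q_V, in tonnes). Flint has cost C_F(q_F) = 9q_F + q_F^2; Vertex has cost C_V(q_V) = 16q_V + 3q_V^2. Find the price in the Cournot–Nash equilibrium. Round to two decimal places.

175.14

Flint's profit: π_F = (298 - 2Q)q_F - (9q_F + q_F²). Setting ∂π_F/∂q_F = 0: 289 - 6q_F - 2(q_V) = 0.
Vertex's profit: π_V = (298 - 2Q)q_V - (16q_V + 3q_V²). Setting ∂π_V/∂q_V = 0: 282 - 10q_V - 2(q_F) = 0.
So q_F = (289 - 2q_V)/6 and q_V = (282 - 2q_F)/10.
Solving the pair: q_F = 1163/28, q_V = 557/28.
Total output Q = 430/7, so price P = 298 - 2·(430/7) = 1226/7.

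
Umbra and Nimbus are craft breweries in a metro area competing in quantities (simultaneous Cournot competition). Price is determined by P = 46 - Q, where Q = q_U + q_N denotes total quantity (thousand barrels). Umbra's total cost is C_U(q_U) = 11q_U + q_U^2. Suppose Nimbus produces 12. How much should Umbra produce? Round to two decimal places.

5.75

With the rival's output fixed at 12, Umbra's profit is π_U = (46 - 12 - q_U)q_U - (11q_U + q_U²) = (34 - q_U)q_U - (11q_U + q_U²).
∂π_U/∂q_U = 23 - 4q_U = 0, so q_U = 23/4.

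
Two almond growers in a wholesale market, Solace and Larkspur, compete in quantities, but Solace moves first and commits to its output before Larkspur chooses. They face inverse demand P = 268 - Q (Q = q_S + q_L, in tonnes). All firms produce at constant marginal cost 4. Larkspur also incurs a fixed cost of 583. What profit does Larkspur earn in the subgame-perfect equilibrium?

Solve by backward induction. Given q_S, the follower Larkspur maximises π_L = (268 - q_S - q_L)q_L - 4q_L.
Follower FOC: 264 - q_S - 2q_L = 0, so q_L(q_S) = (264 - q_S)/2.
The leader anticipates this reaction. Substituting into P = 268 - Q gives P = 136 - (1/2)q_S, so π_S = (136 - (1/2)q_S)q_S - 4q_S.
Leader FOC: 132 - q_S = 0, so q_S = 132.
Then q_L = (264 - 132)/2 = 66.
Price P = 268 - 198 = 70.
Larkspur's profit: (70 - 4)·66 - 583 = 3773.

3773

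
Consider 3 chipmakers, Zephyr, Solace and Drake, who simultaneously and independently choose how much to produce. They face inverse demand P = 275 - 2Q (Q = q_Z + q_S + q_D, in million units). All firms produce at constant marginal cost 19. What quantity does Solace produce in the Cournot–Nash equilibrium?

Each firm earns π_i = (275 - 2Q)q_i - 19q_i.
First-order condition (treating rivals' output as given): 256 - 4q_i - 2·Σ_{j≠i} q_j = 0.
With identical firms every q_j equals q_i, so Σ_{j≠i} q_j = 2q_i and 256 = 8q_i, giving q_i = 32.

32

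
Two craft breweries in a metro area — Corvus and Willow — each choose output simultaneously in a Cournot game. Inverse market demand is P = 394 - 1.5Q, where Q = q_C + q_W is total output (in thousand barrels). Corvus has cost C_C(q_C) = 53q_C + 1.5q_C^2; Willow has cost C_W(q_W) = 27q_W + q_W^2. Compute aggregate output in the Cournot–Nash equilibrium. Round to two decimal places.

102.52

Corvus's profit: π_C = (394 - 1.5Q)q_C - (53q_C + (3/2)q_C²). Setting ∂π_C/∂q_C = 0: 341 - 6q_C - (3/2)(q_W) = 0.
Willow's first-order condition: 367 - 5q_W - (3/2)(q_C) = 0.
So q_C = (341 - (3/2)q_W)/6 and q_W = (367 - (3/2)q_C)/5.
Solving the pair: q_C = 41.6036, q_W = 60.9189.
Total output Q = 41.6036 + 60.9189 = 102.5225.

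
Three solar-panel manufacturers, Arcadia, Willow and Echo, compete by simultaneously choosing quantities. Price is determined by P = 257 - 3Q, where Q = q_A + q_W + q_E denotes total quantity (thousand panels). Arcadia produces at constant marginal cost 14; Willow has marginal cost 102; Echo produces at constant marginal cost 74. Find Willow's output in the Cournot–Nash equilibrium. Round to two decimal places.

3.25

Arcadia's profit: π_A = (257 - 3Q)q_A - (14q_A). Setting ∂π_A/∂q_A = 0: 243 - 6q_A - 3(q_W + q_E) = 0.
Willow's first-order condition: 155 - 6q_W - 3(q_A + q_E) = 0.
Echo's profit: π_E = (257 - 3Q)q_E - (74q_E). Setting ∂π_E/∂q_E = 0: 183 - 6q_E - 3(q_A + q_W) = 0.
Adding the 3 first-order conditions: 581 − 12Q = 0, so Q = 581/12.
Back-substituting: q_A = (243 − 581/4)/3 = 391/12, q_W = (155 − 581/4)/3 = 13/4, q_E = (183 − 581/4)/3 = 151/12.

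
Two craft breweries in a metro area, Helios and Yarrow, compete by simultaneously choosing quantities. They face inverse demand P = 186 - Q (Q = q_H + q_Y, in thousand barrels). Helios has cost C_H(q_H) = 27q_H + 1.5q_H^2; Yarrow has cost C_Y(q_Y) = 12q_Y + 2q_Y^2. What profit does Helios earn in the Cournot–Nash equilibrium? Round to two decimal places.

1808.56

Helios's profit: π_H = (186 - Q)q_H - (27q_H + (3/2)q_H²). Setting ∂π_H/∂q_H = 0: 159 - 5q_H - (q_Y) = 0.
Yarrow's first-order condition: 174 - 6q_Y - (q_H) = 0.
Best responses: q_H = (159 - q_Y)/5, q_Y = (174 - q_H)/6.
Substituting one into the other gives q_H = 780/29 and q_Y = 711/29.
Price P = 186 - 1491/29 = 134.5862.
Helios's profit: 134.5862·(780/29) - 27·(780/29) - (3/2)(780/29)² = 1808.5612.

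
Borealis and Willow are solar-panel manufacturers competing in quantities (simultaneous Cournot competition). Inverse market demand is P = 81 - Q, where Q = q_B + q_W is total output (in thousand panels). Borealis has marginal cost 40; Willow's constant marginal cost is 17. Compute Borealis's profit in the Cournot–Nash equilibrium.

Borealis's profit: π_B = (81 - Q)q_B - (40q_B). Setting ∂π_B/∂q_B = 0: 41 - 2q_B - (q_W) = 0.
Willow's first-order condition: 64 - 2q_W - (q_B) = 0.
Best responses: q_B = (41 - q_W)/2, q_W = (64 - q_B)/2.
Solving the pair: q_B = 6, q_W = 29.
Price P = 81 - 35 = 46.
Borealis's profit: (46 - 40)·6 = 36.

36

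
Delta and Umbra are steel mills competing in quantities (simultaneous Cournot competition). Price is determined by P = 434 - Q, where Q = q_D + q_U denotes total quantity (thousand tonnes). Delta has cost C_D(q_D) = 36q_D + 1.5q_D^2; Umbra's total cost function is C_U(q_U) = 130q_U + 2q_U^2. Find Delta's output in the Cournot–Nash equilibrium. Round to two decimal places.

71.86

Delta's profit: π_D = (434 - Q)q_D - (36q_D + (3/2)q_D²). Setting ∂π_D/∂q_D = 0: 398 - 5q_D - (q_U) = 0.
Umbra's first-order condition: 304 - 6q_U - (q_D) = 0.
Rearranging gives the reaction functions q_D = (398 - q_U)/5 and q_U = (304 - q_D)/6.
Solving the pair: q_D = 71.8621, q_U = 1122/29.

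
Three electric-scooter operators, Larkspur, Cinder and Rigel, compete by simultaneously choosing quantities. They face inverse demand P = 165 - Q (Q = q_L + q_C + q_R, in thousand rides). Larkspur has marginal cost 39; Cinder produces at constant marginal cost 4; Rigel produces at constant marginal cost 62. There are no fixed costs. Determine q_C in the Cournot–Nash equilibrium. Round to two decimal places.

63.50

Larkspur's profit: π_L = (165 - Q)q_L - (39q_L). Setting ∂π_L/∂q_L = 0: 126 - 2q_L - (q_C + q_R) = 0.
Cinder's profit: π_C = (165 - Q)q_C - (4q_C). Setting ∂π_C/∂q_C = 0: 161 - 2q_C - (q_L + q_R) = 0.
Rigel's profit: π_R = (165 - Q)q_R - (62q_R). Setting ∂π_R/∂q_R = 0: 103 - 2q_R - (q_L + q_C) = 0.
Adding the 3 conditions: 390 − 2Q − 2Q = 0, i.e. Q = 195/2.
Back-substituting: q_L = (126 − 195/2) = 57/2, q_C = (161 − 195/2) = 127/2, q_R = (103 − 195/2) = 11/2.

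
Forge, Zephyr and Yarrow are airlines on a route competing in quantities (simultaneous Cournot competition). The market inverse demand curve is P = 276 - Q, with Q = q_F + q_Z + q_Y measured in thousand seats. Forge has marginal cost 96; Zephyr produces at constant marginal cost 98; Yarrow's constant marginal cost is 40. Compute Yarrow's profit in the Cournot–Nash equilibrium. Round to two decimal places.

7656.25

Forge's profit: π_F = (276 - Q)q_F - (96q_F). Setting ∂π_F/∂q_F = 0: 180 - 2q_F - (q_Z + q_Y) = 0.
Zephyr's profit: π_Z = (276 - Q)q_Z - (98q_Z). Setting ∂π_Z/∂q_Z = 0: 178 - 2q_Z - (q_F + q_Y) = 0.
Yarrow's profit: π_Y = (276 - Q)q_Y - (40q_Y). Setting ∂π_Y/∂q_Y = 0: 236 - 2q_Y - (q_F + q_Z) = 0.
Adding the 3 conditions: 594 − 2Q − 2Q = 0, i.e. Q = 297/2.
Back-substituting: q_F = (180 − 297/2) = 63/2, q_Z = (178 − 297/2) = 59/2, q_Y = (236 − 297/2) = 175/2.
Price P = 276 - 297/2 = 255/2.
Yarrow's profit: (255/2 - 40)·(175/2) = 7656.2500.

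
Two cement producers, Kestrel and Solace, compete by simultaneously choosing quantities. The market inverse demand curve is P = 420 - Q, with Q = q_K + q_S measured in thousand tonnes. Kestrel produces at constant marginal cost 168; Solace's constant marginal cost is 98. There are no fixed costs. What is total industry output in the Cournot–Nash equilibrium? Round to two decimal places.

Kestrel's profit: π_K = (420 - Q)q_K - (168q_K). Setting ∂π_K/∂q_K = 0: 252 - 2q_K - (q_S) = 0.
Solace's first-order condition: 322 - 2q_S - (q_K) = 0.
Rearranging gives the reaction functions q_K = (252 - q_S)/2 and q_S = (322 - q_K)/2.
Substituting one into the other gives q_K = 182/3 and q_S = 392/3.
Total output Q = 182/3 + 392/3 = 574/3.

191.33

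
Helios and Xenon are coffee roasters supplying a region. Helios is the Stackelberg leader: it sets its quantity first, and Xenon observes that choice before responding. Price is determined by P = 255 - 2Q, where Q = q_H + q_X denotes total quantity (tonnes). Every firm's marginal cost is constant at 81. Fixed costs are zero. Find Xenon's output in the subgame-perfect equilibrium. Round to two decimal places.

The follower Xenon best-responds to any q_H: π_X = (255 - 2Q)q_X - 81q_X.
∂π_X/∂q_X = 174 - 2q_H - 4q_X = 0 gives the reaction function q_X = (174 - 2q_H)/4.
Helios substitutes q_X(q_H) into its own profit: π_H = q_H(255 - 2q_H - (174 - 2q_H)/2) - 81q_H = (168 - q_H)q_H - 81q_H.
Maximising: ∂π_H/∂q_H = 87 - 2q_H = 0, giving q_H = 87/2.
Then q_X = (174 - 2·(87/2))/4 = 87/4.

21.75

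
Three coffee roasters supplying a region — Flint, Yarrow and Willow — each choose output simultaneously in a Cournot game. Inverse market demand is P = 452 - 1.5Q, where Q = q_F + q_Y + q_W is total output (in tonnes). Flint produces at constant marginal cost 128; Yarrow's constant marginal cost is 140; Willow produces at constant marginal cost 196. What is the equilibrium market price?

Flint's profit: π_F = (452 - 1.5Q)q_F - (128q_F). Setting ∂π_F/∂q_F = 0: 324 - 3q_F - (3/2)(q_Y + q_W) = 0.
Yarrow's first-order condition: 312 - 3q_Y - (3/2)(q_F + q_W) = 0.
Willow's profit: π_W = (452 - 1.5Q)q_W - (196q_W). Setting ∂π_W/∂q_W = 0: 256 - 3q_W - (3/2)(q_F + q_Y) = 0.
Summing all 3 equations gives 892 − 6Q = 0, hence Q = 446/3.
Back-substituting: q_F = (324 − 223)/(3/2) = 202/3, q_Y = (312 − 223)/(3/2) = 178/3, q_W = (256 − 223)/(3/2) = 22.
Total output Q = 446/3, so price P = 452 - (3/2)·(446/3) = 229.

229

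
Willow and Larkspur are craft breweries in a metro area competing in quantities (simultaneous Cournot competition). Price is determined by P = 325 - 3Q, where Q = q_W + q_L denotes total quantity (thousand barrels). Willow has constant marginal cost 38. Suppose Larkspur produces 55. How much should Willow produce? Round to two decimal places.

20.33

With the rival's output fixed at 55, Willow's profit is π_W = (325 - 3·55 - 3q_W)q_W - (38q_W) = (160 - 3q_W)q_W - (38q_W).
∂π_W/∂q_W = 122 - 6q_W = 0, so q_W = 61/3.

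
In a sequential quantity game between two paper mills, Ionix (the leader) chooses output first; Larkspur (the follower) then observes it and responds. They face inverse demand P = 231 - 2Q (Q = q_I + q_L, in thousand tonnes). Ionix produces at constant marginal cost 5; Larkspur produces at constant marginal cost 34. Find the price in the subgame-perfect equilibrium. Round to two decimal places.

68.75

Solve by backward induction. Given q_I, the follower Larkspur maximises π_L = (231 - 2q_I - 2q_L)q_L - 34q_L.
Follower FOC: 197 - 2q_I - 4q_L = 0, so q_L(q_I) = (197 - 2q_I)/4.
Ionix substitutes q_L(q_I) into its own profit: π_I = q_I(231 - 2q_I - (197 - 2q_I)/2) - 5q_I = (265/2 - q_I)q_I - 5q_I.
Maximising: ∂π_I/∂q_I = 255/2 - 2q_I = 0, giving q_I = 255/4.
Then q_L = (197 - 2·(255/4))/4 = 139/8.
Total output Q = 649/8, so price P = 231 - 2·(649/8) = 275/4.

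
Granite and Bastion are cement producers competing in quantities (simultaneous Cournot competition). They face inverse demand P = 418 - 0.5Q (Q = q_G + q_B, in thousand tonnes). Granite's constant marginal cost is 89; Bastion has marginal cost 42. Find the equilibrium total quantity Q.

470

Granite's profit: π_G = (418 - 0.5Q)q_G - (89q_G). Setting ∂π_G/∂q_G = 0: 329 - q_G - (1/2)(q_B) = 0.
Bastion's profit: π_B = (418 - 0.5Q)q_B - (42q_B). Setting ∂π_B/∂q_B = 0: 376 - q_B - (1/2)(q_G) = 0.
Rearranging gives the reaction functions q_G = (329 - (1/2)q_B) and q_B = (376 - (1/2)q_G).
Substituting one into the other gives q_G = 188 and q_B = 282.
Total output Q = 188 + 282 = 470.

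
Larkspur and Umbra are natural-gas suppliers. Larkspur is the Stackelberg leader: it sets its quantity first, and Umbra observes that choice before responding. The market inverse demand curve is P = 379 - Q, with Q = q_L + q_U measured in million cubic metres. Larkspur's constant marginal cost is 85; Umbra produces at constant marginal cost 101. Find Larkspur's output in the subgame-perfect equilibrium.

155

The follower Umbra best-responds to any q_L: π_U = (379 - Q)q_U - 101q_U.
∂π_U/∂q_U = 278 - q_L - 2q_U = 0 gives the reaction function q_U = (278 - q_L)/2.
Larkspur substitutes q_U(q_L) into its own profit: π_L = q_L(379 - q_L - (278 - q_L)/2) - 85q_L = (240 - (1/2)q_L)q_L - 85q_L.
The leader's first-order condition 155 - q_L = 0 yields q_L = 155.
Then q_U = (278 - 155)/2 = 123/2.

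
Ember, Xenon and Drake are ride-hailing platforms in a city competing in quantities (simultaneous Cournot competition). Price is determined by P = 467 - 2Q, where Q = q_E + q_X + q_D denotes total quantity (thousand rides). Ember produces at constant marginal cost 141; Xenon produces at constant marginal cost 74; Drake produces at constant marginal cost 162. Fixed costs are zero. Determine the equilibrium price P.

211

Ember's profit: π_E = (467 - 2Q)q_E - (141q_E). Setting ∂π_E/∂q_E = 0: 326 - 4q_E - 2(q_X + q_D) = 0.
Xenon's first-order condition: 393 - 4q_X - 2(q_E + q_D) = 0.
Drake's first-order condition: 305 - 4q_D - 2(q_E + q_X) = 0.
Summing all 3 equations gives 1024 − 8Q = 0, hence Q = 128.
Back-substituting: q_E = (326 − 256)/2 = 35, q_X = (393 − 256)/2 = 137/2, q_D = (305 − 256)/2 = 49/2.
Total output Q = 128, so price P = 467 - 2·128 = 211.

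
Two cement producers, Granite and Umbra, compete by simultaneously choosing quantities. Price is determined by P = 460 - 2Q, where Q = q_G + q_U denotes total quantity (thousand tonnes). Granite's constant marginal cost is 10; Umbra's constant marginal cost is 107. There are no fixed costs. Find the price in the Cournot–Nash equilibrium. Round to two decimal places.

192.33

Granite's profit: π_G = (460 - 2Q)q_G - (10q_G). Setting ∂π_G/∂q_G = 0: 450 - 4q_G - 2(q_U) = 0.
Umbra's profit: π_U = (460 - 2Q)q_U - (107q_U). Setting ∂π_U/∂q_U = 0: 353 - 4q_U - 2(q_G) = 0.
Best responses: q_G = (450 - 2q_U)/4, q_U = (353 - 2q_G)/4.
Solving the pair: q_G = 547/6, q_U = 128/3.
Total output Q = 803/6, so price P = 460 - 2·(803/6) = 577/3.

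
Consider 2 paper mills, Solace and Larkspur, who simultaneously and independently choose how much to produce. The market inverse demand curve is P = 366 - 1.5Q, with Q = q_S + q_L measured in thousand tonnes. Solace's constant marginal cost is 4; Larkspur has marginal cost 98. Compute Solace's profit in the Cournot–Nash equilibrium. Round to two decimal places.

Solace's profit: π_S = (366 - 1.5Q)q_S - (4q_S). Setting ∂π_S/∂q_S = 0: 362 - 3q_S - (3/2)(q_L) = 0.
Larkspur's first-order condition: 268 - 3q_L - (3/2)(q_S) = 0.
Rearranging gives the reaction functions q_S = (362 - (3/2)q_L)/3 and q_L = (268 - (3/2)q_S)/3.
Solving the pair: q_S = 304/3, q_L = 116/3.
Price P = 366 - (3/2)·140 = 156.
Solace's profit: (156 - 4)·(304/3) = 15402.6667.

15402.67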